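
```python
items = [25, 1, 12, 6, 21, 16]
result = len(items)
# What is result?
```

Trace:
`items = [25, 1, 12, 6, 21, 16]` → items = [25, 1, 12, 6, 21, 16]
`result = len(items)` → result = 6
So result = 6

Answer: 6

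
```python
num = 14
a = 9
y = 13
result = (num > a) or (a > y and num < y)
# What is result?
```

Trace:
`num = 14` → num = 14
`a = 9` → a = 9
`y = 13` → y = 13
`result = (num > a) or (a > y and num < y)` → result = True
So result = True

Answer: True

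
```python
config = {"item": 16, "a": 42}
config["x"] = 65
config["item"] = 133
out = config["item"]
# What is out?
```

Trace:
`config = {"item": 16, "a": 42}` → config = {'item': 16, 'a': 42}
`config["x"] = 65` → config = {'item': 16, 'a': 42, 'x': 65}
`config["item"] = 133` → config = {'item': 133, 'a': 42, 'x': 65}
`out = config["item"]` → out = 133
So out = 133

Answer: 133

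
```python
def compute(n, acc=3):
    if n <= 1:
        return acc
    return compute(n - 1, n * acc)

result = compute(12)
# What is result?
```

Accumulator trace (n, acc): (12, 3) -> (11, 36) -> (10, 396) -> (9, 3960) -> (8, 35640) -> (7, 285120) -> (6, 1995840) -> (5, 11975040) -> (4, 59875200) -> (3, 239500800) -> (2, 718502400) -> (1, 1437004800) -> return 1437004800

Answer: 1437004800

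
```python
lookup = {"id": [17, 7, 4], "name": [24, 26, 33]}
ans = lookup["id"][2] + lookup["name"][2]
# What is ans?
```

Trace:
`lookup = {"id": [17, 7, 4], "name": [24, 26, 33]}` → lookup = {'id': [17, 7, 4], 'name': [24, 26, 33]}
`ans = lookup["id"][2] + lookup["name"][2]` → ans = 37
So ans = 37

Answer: 37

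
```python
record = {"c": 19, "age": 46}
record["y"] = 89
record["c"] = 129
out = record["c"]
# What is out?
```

Trace:
`record = {"c": 19, "age": 46}` → record = {'c': 19, 'age': 46}
`record["y"] = 89` → record = {'c': 19, 'age': 46, 'y': 89}
`record["c"] = 129` → record = {'c': 129, 'age': 46, 'y': 89}
`out = record["c"]` → out = 129
So out = 129

Answer: 129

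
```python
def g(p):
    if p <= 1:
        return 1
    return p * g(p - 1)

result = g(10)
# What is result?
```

g(10) = 10 * 9 * 8 * 7 * 6 * 5 * 4 * 3 * 2 * 1 = 3628800

Answer: 3628800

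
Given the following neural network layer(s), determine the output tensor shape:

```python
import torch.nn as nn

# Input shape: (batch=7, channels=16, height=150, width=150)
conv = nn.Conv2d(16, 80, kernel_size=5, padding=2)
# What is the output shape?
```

Input: (7, 16, 150, 150) -> Output: (7, 80, 150, 150)

Answer: (7, 80, 150, 150)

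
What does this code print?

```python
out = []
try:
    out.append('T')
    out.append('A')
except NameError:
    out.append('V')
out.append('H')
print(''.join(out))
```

Execution trace: 'T' (try body) → 'A' (try body, no exception) → 'H' (after the try/except). Output: TAH

Answer: TAH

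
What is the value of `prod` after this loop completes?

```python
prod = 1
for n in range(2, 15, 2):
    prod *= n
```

Product of even numbers 2 to 14
`prod` takes the values: 1 → 2 → 8 → 48 → 384 → 3840 → 46080 → 645120

Answer: 645120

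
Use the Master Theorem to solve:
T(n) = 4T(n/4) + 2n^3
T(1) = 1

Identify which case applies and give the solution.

a=4, b=4, f(n)=2n^3. log_4(4) = 1. Since c=3 > 1 and the regularity condition holds (4(n/4)^3 = (4/4^3)n^3 with 4/4^3 < 1), Case 3 applies: T(n) = Θ(f(n)) = O(n^3).

Answer: O(n^3) - Case 3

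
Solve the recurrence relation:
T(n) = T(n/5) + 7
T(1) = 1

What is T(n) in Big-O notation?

Each step divides n by 5 and adds 7. After log_5(n) steps we reach T(1)=1. So T(n) = 7·log_5(n) + 1 = O(log n).

Answer: O(log n)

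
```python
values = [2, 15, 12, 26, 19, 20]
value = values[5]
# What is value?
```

Trace:
`values = [2, 15, 12, 26, 19, 20]` → values = [2, 15, 12, 26, 19, 20]
`value = values[5]` → value = 20
So value = 20

Answer: 20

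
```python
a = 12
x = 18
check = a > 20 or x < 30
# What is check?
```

Trace:
`a = 12` → a = 12
`x = 18` → x = 18
`check = a > 20 or x < 30` → check = True
So check = True

Answer: True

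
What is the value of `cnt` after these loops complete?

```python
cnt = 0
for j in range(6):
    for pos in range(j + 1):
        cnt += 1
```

Triangle: 1 + 2 + ... + 6
`cnt` takes the values: 0 → 1 → 2 → 3 → 4 → 5 → 6 → 7 → 8 → 9 → 10 → 11 → 12 → 13 → 14 → 15 → 16 → 17 → 18 → 19 → 20 → 21

Answer: 21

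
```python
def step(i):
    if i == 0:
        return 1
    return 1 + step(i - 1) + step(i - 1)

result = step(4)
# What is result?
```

step(i) = 1 + 2·step(i-1), step(0)=1. Closed form: (1+1)·2^4 - 1 = 31.

Answer: 31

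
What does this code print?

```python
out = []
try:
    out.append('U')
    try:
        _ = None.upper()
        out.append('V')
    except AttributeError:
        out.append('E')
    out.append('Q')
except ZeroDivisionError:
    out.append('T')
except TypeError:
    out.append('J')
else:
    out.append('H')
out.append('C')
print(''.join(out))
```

Execution trace: 'U' (try body) → 'E' (inner except AttributeError) → 'Q' (try body, no exception) → 'H' (else) → 'C' (after the try/except). Output: UEQHC

Answer: UEQHC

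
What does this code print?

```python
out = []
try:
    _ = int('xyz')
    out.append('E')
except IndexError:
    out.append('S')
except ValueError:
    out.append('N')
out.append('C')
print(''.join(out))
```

Execution trace: 'N' (except ValueError) → 'C' (after the try/except). Output: NC

Answer: NC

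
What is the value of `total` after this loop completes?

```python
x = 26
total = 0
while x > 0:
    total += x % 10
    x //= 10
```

Sum digits of 26
`total` takes the values: 0 → 6 → 8

Answer: 8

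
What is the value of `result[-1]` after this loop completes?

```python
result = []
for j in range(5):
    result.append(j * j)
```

Last element of squares 0 to 4
`result` takes the values: [] → [0] → [0, 1] → [0, 1, 4] → [0, 1, 4, 9] → [0, 1, 4, 9, 16]
So `result[-1]` = 16

Answer: 16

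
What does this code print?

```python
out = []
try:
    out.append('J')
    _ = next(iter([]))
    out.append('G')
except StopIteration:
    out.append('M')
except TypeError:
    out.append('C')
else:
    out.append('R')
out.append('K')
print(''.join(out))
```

Execution trace: 'J' (try body) → 'M' (except StopIteration) → 'K' (after the try/except). Output: JMK

Answer: JMK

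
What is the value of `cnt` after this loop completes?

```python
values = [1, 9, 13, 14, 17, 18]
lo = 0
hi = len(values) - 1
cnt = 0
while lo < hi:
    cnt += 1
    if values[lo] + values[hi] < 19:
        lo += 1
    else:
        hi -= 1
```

Steps to find pair summing to 19
`cnt` takes the values: 0 → 1 → 2 → 3 → 4 → 5

Answer: 5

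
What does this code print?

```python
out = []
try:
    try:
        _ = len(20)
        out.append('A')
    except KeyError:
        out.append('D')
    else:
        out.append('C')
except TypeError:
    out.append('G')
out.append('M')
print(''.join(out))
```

Execution trace: 'G' (outer except TypeError) → 'M' (after the try/except). Output: GM

Answer: GM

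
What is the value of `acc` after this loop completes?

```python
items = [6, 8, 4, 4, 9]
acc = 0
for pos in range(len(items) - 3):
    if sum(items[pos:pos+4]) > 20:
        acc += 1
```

Count windows with sum > 20
`acc` takes the values: 0 → 1 → 2

Answer: 2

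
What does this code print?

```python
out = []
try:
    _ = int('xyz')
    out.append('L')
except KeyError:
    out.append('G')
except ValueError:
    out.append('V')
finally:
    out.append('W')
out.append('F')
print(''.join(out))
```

Execution trace: 'V' (except ValueError) → 'W' (finally) → 'F' (after the try/except). Output: VWF

Answer: VWF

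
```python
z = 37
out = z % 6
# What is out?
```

Trace:
`z = 37` → z = 37
`out = z % 6` → out = 1
So out = 1

Answer: 1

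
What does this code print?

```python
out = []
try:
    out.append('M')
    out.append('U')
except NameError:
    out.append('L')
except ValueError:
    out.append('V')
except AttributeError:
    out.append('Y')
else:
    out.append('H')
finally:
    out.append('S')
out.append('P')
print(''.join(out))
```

Execution trace: 'M' (try body) → 'U' (try body, no exception) → 'H' (else) → 'S' (finally) → 'P' (after the try/except). Output: MUHSP

Answer: MUHSP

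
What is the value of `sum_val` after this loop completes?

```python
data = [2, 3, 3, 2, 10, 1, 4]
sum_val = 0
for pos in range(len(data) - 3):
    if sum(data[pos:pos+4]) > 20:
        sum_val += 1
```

Count windows with sum > 20
`sum_val` takes the values: 0

Answer: 0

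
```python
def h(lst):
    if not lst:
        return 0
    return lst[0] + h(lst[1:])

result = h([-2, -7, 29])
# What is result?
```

(-2) + (-7) + 29 + 0 = 20

Answer: 20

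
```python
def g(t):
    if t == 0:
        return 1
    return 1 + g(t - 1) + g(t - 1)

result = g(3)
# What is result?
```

g(t) = 1 + 2·g(t-1), g(0)=1. Closed form: (1+1)·2^3 - 1 = 15.

Answer: 15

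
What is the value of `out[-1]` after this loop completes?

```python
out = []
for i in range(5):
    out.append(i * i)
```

Last element of squares 0 to 4
`out` takes the values: [] → [0] → [0, 1] → [0, 1, 4] → [0, 1, 4, 9] → [0, 1, 4, 9, 16]
So `out[-1]` = 16

Answer: 16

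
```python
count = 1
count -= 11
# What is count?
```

Trace:
`count = 1` → count = 1
`count -= 11` → count = -10
So count = -10

Answer: -10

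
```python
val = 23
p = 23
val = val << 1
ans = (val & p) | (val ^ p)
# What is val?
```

Trace:
`val = 23` → val = 23
`p = 23` → p = 23
`val = val << 1` → val = 46
`ans = (val & p) | (val ^ p)` → ans = 63
So val = 46

Answer: 46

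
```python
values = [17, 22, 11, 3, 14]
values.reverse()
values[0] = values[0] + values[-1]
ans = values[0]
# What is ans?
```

Trace:
`values = [17, 22, 11, 3, 14]` → values = [17, 22, 11, 3, 14]
`values.reverse()` → values = [14, 3, 11, 22, 17]
`values[0] = values[0] + values[-1]` → values = [31, 3, 11, 22, 17]
`ans = values[0]` → ans = 31
So ans = 31

Answer: 31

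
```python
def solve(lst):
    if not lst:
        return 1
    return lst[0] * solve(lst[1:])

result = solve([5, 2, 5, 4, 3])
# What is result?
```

Product over [5, 2, 5, 4, 3] = 5 * 2 * 5 * 4 * 3 = 600

Answer: 600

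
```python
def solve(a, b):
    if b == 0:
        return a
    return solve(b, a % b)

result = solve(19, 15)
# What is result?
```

solve(19, 15) -> solve(15, 4) -> solve(4, 3) -> solve(3, 1) -> solve(1, 0) -> 1

Answer: 1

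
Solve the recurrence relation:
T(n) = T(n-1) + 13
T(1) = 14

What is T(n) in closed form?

Unrolling: T(n) = T(1) + 13·(n-1) = 14 + 13(n-1) = 13n + 1.

Answer: T(n) = 13n + 1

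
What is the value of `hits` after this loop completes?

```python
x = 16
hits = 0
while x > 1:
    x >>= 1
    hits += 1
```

Count right shifts until 1
`hits` takes the values: 0 → 1 → 2 → 3 → 4

Answer: 4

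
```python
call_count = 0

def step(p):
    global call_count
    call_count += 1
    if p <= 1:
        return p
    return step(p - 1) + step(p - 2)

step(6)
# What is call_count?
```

Calls(p) = 1 + Calls(p-1) + Calls(p-2); Calls(0)=Calls(1)=1. For p=6 this gives 25.

Answer: 25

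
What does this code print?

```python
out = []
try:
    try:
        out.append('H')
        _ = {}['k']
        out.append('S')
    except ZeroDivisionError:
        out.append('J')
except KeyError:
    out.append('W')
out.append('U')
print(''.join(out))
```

Execution trace: 'H' (try body) → 'W' (outer except KeyError) → 'U' (after the try/except). Output: HWU

Answer: HWU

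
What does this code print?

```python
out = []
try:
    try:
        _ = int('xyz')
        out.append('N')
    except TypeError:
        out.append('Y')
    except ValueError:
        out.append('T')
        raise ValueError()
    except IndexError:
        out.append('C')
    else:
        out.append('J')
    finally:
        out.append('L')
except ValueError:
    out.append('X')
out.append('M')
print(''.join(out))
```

Execution trace: 'T' (except ValueError) → 'L' (finally) → 'X' (outer except ValueError) → 'M' (after the try/except). Output: TLXM

Answer: TLXM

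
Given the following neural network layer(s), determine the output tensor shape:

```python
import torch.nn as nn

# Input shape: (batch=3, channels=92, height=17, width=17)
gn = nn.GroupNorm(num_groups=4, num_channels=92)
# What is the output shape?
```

Input: (3, 92, 17, 17) -> Output: (3, 92, 17, 17)

Answer: (3, 92, 17, 17)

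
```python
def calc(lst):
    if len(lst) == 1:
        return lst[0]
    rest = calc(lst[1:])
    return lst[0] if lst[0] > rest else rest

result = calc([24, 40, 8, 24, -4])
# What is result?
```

Recursive max over [24, 40, 8, 24, -4] = 40

Answer: 40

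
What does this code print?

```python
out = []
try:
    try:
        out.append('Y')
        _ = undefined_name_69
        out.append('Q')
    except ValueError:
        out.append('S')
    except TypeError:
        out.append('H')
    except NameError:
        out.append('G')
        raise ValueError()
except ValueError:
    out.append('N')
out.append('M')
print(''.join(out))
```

Execution trace: 'Y' (try body) → 'G' (except NameError) → 'N' (outer except ValueError) → 'M' (after the try/except). Output: YGNM

Answer: YGNM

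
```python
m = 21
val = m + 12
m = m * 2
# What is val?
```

Trace:
`m = 21` → m = 21
`val = m + 12` → val = 33
`m = m * 2` → m = 42
So val = 33

Answer: 33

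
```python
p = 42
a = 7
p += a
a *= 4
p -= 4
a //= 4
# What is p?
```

Trace:
`p = 42` → p = 42
`a = 7` → a = 7
`p += a` → p = 49
`a *= 4` → a = 28
`p -= 4` → p = 45
`a //= 4` → a = 7
So p = 45

Answer: 45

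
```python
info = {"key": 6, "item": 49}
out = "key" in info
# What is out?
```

Trace:
`info = {"key": 6, "item": 49}` → info = {'key': 6, 'item': 49}
`out = "key" in info` → out = True
So out = True

Answer: True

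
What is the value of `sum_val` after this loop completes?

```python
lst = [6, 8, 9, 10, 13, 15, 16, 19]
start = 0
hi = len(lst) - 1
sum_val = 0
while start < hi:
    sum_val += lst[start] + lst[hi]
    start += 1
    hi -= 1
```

Sum of pairs from ends
`sum_val` takes the values: 0 → 25 → 49 → 73 → 96

Answer: 96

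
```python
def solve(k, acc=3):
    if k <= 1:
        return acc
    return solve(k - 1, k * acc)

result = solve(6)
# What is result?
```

Accumulator trace (n, acc): (6, 3) -> (5, 18) -> (4, 90) -> (3, 360) -> (2, 1080) -> (1, 2160) -> return 2160

Answer: 2160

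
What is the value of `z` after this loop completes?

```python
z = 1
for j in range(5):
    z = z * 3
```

Multiply by 3, 5 times: 1 * 3^5 = 243
`z` takes the values: 1 → 3 → 9 → 27 → 81 → 243

Answer: 243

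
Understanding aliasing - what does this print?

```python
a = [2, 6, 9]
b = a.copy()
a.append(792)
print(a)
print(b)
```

Key concept: list.copy() creates independent copy.
Step by step:
`a = [2, 6, 9]` → a = [2, 6, 9]
`b = a.copy()` → b = [2, 6, 9]
`a.append(792)` → a = [2, 6, 9, 792]
`print(a)` → prints [2, 6, 9, 792]
`print(b)` → prints [2, 6, 9]

Answer:
[2, 6, 9, 792]
[2, 6, 9]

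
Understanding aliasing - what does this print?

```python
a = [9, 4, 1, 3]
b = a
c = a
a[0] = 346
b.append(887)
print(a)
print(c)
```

Key concept: multiple aliases.
Step by step:
`a = [9, 4, 1, 3]` → a = [9, 4, 1, 3]
`b = a` → b = [9, 4, 1, 3] (same object as a)
`c = a` → c = [9, 4, 1, 3] (same object as a, b)
`a[0] = 346` → a = [346, 4, 1, 3] (same object as b, c); b = [346, 4, 1, 3] (same object as a, c); c = [346, 4, 1, 3] (same object as a, b)
`b.append(887)` → a = [346, 4, 1, 3, 887] (same object as b, c); b = [346, 4, 1, 3, 887] (same object as a, c); c = [346, 4, 1, 3, 887] (same object as a, b)
`print(a)` → prints [346, 4, 1, 3, 887]
`print(c)` → prints [346, 4, 1, 3, 887]

Answer:
[346, 4, 1, 3, 887]
[346, 4, 1, 3, 887]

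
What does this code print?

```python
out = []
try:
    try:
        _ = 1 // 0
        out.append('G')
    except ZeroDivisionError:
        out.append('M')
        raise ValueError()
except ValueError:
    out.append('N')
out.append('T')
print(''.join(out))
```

Execution trace: 'M' (inner except ZeroDivisionError) → 'N' (outer except ValueError) → 'T' (after the try/except). Output: MNT

Answer: MNT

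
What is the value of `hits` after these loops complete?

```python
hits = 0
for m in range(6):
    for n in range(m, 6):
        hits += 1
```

Upper triangle: 6 + 5 + ... + 1
`hits` takes the values: 0 → 1 → 2 → 3 → 4 → 5 → 6 → 7 → 8 → 9 → 10 → 11 → 12 → 13 → 14 → 15 → 16 → 17 → 18 → 19 → 20 → 21

Answer: 21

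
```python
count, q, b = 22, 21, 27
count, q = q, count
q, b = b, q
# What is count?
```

Trace:
`count, q, b = 22, 21, 27` → count = 22; q = 21; b = 27
`count, q = q, count` → count = 21; q = 22
`q, b = b, q` → q = 27; b = 22
So count = 21

Answer: 21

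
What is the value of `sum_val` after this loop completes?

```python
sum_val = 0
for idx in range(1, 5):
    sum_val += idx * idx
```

Sum of squares 1² to 4² = 30
`sum_val` takes the values: 0 → 1 → 5 → 14 → 30

Answer: 30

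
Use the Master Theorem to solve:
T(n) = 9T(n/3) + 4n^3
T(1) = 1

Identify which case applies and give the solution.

a=9, b=3, f(n)=4n^3. log_3(9) = 2. Since c=3 > 2 and the regularity condition holds (9(n/3)^3 = (9/3^3)n^3 with 9/3^3 < 1), Case 3 applies: T(n) = Θ(f(n)) = O(n^3).

Answer: O(n^3) - Case 3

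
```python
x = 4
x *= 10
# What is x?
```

Trace:
`x = 4` → x = 4
`x *= 10` → x = 40
So x = 40

Answer: 40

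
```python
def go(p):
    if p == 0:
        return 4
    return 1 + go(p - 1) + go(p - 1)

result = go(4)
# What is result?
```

go(p) = 1 + 2·go(p-1), go(0)=4. Closed form: (4+1)·2^4 - 1 = 79.

Answer: 79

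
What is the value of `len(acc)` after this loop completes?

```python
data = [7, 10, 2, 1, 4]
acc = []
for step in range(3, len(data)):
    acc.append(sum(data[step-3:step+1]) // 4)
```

Number of 4-element averages
`acc` takes the values: [] → [5] → [5, 4]
So `len(acc)` = 2

Answer: 2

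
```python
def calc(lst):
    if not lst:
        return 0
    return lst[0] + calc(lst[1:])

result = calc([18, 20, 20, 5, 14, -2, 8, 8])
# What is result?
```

18 + 20 + 20 + 5 + 14 + (-2) + 8 + 8 + 0 = 91

Answer: 91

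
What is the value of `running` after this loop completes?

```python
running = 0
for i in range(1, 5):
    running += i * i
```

Sum of squares 1² to 4² = 30
`running` takes the values: 0 → 1 → 5 → 14 → 30

Answer: 30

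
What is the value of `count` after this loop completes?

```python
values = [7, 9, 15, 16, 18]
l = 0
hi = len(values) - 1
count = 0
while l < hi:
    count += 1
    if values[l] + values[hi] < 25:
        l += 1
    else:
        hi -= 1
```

Steps to find pair summing to 25
`count` takes the values: 0 → 1 → 2 → 3 → 4

Answer: 4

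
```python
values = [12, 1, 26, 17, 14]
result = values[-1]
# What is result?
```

Trace:
`values = [12, 1, 26, 17, 14]` → values = [12, 1, 26, 17, 14]
`result = values[-1]` → result = 14
So result = 14

Answer: 14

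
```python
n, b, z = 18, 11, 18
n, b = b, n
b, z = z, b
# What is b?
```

Trace:
`n, b, z = 18, 11, 18` → n = 18; b = 11; z = 18
`n, b = b, n` → n = 11; b = 18
`b, z = z, b` → b = 18; z = 18
So b = 18

Answer: 18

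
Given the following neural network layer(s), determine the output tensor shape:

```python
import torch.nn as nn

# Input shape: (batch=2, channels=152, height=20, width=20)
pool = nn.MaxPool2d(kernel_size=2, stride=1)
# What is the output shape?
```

Input: (2, 152, 20, 20) -> Output: (2, 152, 19, 19)

Answer: (2, 152, 19, 19)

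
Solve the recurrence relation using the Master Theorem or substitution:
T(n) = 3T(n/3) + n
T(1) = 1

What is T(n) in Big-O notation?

By Master Theorem: a=3, b=3, f(n)=n. Since log_3(3) = 1 and f(n) = Θ(n^1), Case 2 applies. T(n) = O(n log n).

Answer: O(n log n)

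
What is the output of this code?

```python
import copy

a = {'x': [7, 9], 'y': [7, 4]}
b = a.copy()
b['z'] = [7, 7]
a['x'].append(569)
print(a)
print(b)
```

Key concept: shallow copy of dict with mutable values.
Step by step:
`a = {'x': [7, 9], 'y': [7, 4]}` → a = {'x': [7, 9], 'y': [7, 4]}
`b = a.copy()` → b = {'x': [7, 9], 'y': [7, 4]}
`b['z'] = [7, 7]` → b = {'x': [7, 9], 'y': [7, 4], 'z': [7, 7]}
`a['x'].append(569)` → a = {'x': [7, 9, 569], 'y': [7, 4]}; b = {'x': [7, 9, 569], 'y': [7, 4], 'z': [7, 7]}
`print(a)` → prints {'x': [7, 9, 569], 'y': [7, 4]}
`print(b)` → prints {'x': [7, 9, 569], 'y': [7, 4], 'z': [7, 7]}

Answer:
{'x': [7, 9, 569], 'y': [7, 4]}
{'x': [7, 9, 569], 'y': [7, 4], 'z': [7, 7]}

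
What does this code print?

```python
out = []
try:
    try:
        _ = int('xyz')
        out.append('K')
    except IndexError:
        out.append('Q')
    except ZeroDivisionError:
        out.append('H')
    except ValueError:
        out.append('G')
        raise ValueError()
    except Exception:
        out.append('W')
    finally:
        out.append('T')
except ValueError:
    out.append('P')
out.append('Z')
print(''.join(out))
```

Execution trace: 'G' (inner except ValueError) → 'T' (inner finally) → 'P' (outer except ValueError) → 'Z' (after the try/except). Output: GTPZ

Answer: GTPZ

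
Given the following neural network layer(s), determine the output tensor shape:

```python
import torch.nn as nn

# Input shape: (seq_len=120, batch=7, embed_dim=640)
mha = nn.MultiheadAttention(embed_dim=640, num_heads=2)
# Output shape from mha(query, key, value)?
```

Input: (120, 7, 640) -> Output: (120, 7, 640)

Answer: (120, 7, 640)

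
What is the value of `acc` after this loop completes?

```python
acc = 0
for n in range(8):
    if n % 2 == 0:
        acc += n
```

Sum of even numbers 0 to 7
`acc` takes the values: 0 → 2 → 6 → 12

Answer: 12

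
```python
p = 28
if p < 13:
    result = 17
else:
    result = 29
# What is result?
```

Trace:
`p = 28` → p = 28
`if p < 13: ...` → p < 13 is False, take else branch → result = 29
So result = 29

Answer: 29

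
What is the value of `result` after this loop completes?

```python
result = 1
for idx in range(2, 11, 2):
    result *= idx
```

Product of even numbers 2 to 10
`result` takes the values: 1 → 2 → 8 → 48 → 384 → 3840

Answer: 3840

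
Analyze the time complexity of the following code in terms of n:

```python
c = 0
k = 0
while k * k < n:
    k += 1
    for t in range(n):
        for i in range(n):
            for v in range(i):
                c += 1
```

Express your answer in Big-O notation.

Each loop level contributes: √n × n × n × n. Multiplying the contributions gives O(n^3√n).

Answer: O(n^3√n)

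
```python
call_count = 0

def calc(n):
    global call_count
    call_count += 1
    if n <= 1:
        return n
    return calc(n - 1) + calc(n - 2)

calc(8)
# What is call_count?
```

Calls(n) = 1 + Calls(n-1) + Calls(n-2); Calls(0)=Calls(1)=1. For n=8 this gives 67.

Answer: 67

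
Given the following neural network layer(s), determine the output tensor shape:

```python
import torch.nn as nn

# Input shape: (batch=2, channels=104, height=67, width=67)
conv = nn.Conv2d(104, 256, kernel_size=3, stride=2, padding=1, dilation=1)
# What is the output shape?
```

Input: (2, 104, 67, 67) -> Output: (2, 256, 34, 34)

Answer: (2, 256, 34, 34)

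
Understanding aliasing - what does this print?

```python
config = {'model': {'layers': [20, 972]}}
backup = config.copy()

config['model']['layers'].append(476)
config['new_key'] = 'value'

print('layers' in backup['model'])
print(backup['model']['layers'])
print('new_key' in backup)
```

Key concept: shallow copy gotcha with nested dict.
Step by step:
`config = {'model': {'layers': [20, 972]}}` → config = {'model': {'layers': [20, 972]}}
`backup = config.copy()` → backup = {'model': {'layers': [20, 972]}}
`config['model']['layers'].append(476)` → config = {'model': {'layers': [20, 972, 476]}}; backup = {'model': {'layers': [20, 972, 476]}}
`config['new_key'] = 'value'` → config = {'model': {'layers': [20, 972, 476]}, 'new_key': 'value'}
`print('layers' in backup['model'])` → prints True
`print(backup['model']['layers'])` → prints [20, 972, 476]
`print('new_key' in backup)` → prints False

Answer:
True
[20, 972, 476]
False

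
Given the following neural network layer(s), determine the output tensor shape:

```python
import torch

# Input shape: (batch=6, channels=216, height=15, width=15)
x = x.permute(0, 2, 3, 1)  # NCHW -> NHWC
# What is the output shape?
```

Input: (6, 216, 15, 15) -> Output: (6, 15, 15, 216)

Answer: (6, 15, 15, 216)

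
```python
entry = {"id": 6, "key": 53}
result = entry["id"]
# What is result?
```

Trace:
`entry = {"id": 6, "key": 53}` → entry = {'id': 6, 'key': 53}
`result = entry["id"]` → result = 6
So result = 6

Answer: 6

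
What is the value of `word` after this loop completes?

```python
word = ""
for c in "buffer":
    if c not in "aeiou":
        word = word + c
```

Remove vowels from 'buffer'
`word` takes the values: "" → "b" → "bf" → "bff" → "bffr"

Answer: "bffr"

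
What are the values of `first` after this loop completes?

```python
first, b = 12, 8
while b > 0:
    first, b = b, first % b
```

GCD of 12 and 8
`first` takes the values: 12 → 8 → 4

Answer: 4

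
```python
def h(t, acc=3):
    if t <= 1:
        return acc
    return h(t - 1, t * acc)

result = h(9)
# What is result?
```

Accumulator trace (n, acc): (9, 3) -> (8, 27) -> (7, 216) -> (6, 1512) -> (5, 9072) -> (4, 45360) -> (3, 181440) -> (2, 544320) -> (1, 1088640) -> return 1088640

Answer: 1088640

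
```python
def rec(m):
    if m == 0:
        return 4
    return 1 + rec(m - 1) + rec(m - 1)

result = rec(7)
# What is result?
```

rec(m) = 1 + 2·rec(m-1), rec(0)=4. Closed form: (4+1)·2^7 - 1 = 639.

Answer: 639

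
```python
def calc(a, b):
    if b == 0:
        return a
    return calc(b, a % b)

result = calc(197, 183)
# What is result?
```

calc(197, 183) -> calc(183, 14) -> calc(14, 1) -> calc(1, 0) -> 1

Answer: 1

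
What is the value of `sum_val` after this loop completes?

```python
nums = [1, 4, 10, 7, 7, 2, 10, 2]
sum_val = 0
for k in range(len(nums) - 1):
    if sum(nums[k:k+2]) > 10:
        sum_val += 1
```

Count windows with sum > 10
`sum_val` takes the values: 0 → 1 → 2 → 3 → 4 → 5

Answer: 5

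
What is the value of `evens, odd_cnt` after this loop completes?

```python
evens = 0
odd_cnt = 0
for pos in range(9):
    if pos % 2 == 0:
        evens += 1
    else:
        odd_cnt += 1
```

Count evens and odds in range(9)
`evens, odd_cnt` takes the values: (0, 0) → (1, 0) → (1, 1) → (2, 1) → (2, 2) → (3, 2) → (3, 3) → (4, 3) → (4, 4) → (5, 4)

Answer: 5, 4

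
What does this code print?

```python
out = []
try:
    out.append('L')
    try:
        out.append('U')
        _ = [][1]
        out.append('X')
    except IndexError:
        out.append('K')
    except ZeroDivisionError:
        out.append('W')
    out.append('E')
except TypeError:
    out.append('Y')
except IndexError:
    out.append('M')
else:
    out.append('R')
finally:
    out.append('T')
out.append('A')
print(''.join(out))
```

Execution trace: 'L' (try body) → 'U' (inner try body) → 'K' (inner except IndexError) → 'E' (try body, no exception) → 'R' (else) → 'T' (finally) → 'A' (after the try/except). Output: LUKERTA

Answer: LUKERTA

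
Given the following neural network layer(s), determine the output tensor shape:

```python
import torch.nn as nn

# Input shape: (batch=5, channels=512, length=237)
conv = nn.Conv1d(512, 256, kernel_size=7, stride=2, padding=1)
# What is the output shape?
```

Input: (5, 512, 237) -> Output: (5, 256, 117)

Answer: (5, 256, 117)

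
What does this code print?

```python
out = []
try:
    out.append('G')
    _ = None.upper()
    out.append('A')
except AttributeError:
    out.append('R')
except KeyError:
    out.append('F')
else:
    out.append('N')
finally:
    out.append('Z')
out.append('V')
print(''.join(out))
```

Execution trace: 'G' (try body) → 'R' (except AttributeError) → 'Z' (finally) → 'V' (after the try/except). Output: GRZV

Answer: GRZV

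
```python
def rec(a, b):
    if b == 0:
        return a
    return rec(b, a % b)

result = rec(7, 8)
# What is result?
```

rec(7, 8) -> rec(8, 7) -> rec(7, 1) -> rec(1, 0) -> 1

Answer: 1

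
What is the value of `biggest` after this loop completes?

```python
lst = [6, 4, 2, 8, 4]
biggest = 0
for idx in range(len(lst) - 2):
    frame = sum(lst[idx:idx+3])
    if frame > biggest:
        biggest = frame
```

Max sum of 3-element window in [6, 4, 2, 8, 4]
`biggest` takes the values: 0 → 12 → 14

Answer: 14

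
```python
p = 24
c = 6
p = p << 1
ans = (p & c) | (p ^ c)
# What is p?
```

Trace:
`p = 24` → p = 24
`c = 6` → c = 6
`p = p << 1` → p = 48
`ans = (p & c) | (p ^ c)` → ans = 54
So p = 48

Answer: 48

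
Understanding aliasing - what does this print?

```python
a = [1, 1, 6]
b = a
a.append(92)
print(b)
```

Key concept: basic list aliasing.
Step by step:
`a = [1, 1, 6]` → a = [1, 1, 6]
`b = a` → b = [1, 1, 6] (same object as a)
`a.append(92)` → a = [1, 1, 6, 92] (same object as b); b = [1, 1, 6, 92] (same object as a)
`print(b)` → prints [1, 1, 6, 92]

Answer: [1, 1, 6, 92]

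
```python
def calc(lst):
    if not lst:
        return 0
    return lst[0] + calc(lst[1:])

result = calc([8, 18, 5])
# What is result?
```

8 + 18 + 5 + 0 = 31

Answer: 31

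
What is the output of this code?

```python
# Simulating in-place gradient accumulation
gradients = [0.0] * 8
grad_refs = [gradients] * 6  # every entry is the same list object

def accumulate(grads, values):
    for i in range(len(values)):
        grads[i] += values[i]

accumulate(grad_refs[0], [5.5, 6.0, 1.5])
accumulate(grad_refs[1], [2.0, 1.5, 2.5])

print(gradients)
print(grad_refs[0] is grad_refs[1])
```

Key concept: gradient accumulation aliasing.
Step by step:
`gradients = [0.0] * 8` → gradients = [0.0, 0.0, 0.0, 0.0, 0.0, 0.0, 0.0, 0.0]
`grad_refs = [gradients] * 6` → grad_refs = [[0.0, 0.0, 0.0, 0.0, 0.0, 0.0, 0.0, 0.0], [0.0, 0.0, 0.0, 0.0, 0.0, 0.0, 0.0, 0.0], [0.0, 0.0, 0.0, 0.0, 0.0, 0.0, 0.0, 0.0], [0.0, 0.0, 0.0, 0.0, 0.0, 0.0, 0.0, 0.0], [0.0, 0.0, 0.0, 0.0, 0.0, 0.0, 0.0, 0.0], [0.0, 0.0, 0.0, 0.0, 0.0, 0.0, 0.0, 0.0]]
`accumulate(grad_refs[0], [5.5, 6.0, 1.5])` → gradients = [5.5, 6.0, 1.5, 0.0, 0.0, 0.0, 0.0, 0.0]; grad_refs = [[5.5, 6.0, 1.5, 0.0, 0.0, 0.0, 0.0, 0.0], [5.5, 6.0, 1.5, 0.0, 0.0, 0.0, 0.0, 0.0], [5.5, 6.0, 1.5, 0.0, 0.0, 0.0, 0.0, 0.0], [5.5, 6.0, 1.5, 0.0, 0.0, 0.0, 0.0, 0.0], [5.5, 6.0, 1.5, 0.0, 0.0, 0.0, 0.0, 0.0], [5.5, 6.0, 1.5, 0.0, 0.0, 0.0, 0.0, 0.0]]
`accumulate(grad_refs[1], [2.0, 1.5, 2.5])` → gradients = [7.5, 7.5, 4.0, 0.0, 0.0, 0.0, 0.0, 0.0]; grad_refs = [[7.5, 7.5, 4.0, 0.0, 0.0, 0.0, 0.0, 0.0], [7.5, 7.5, 4.0, 0.0, 0.0, 0.0, 0.0, 0.0], [7.5, 7.5, 4.0, 0.0, 0.0, 0.0, 0.0, 0.0], [7.5, 7.5, 4.0, 0.0, 0.0, 0.0, 0.0, 0.0], [7.5, 7.5, 4.0, 0.0, 0.0, 0.0, 0.0, 0.0], [7.5, 7.5, 4.0, 0.0, 0.0, 0.0, 0.0, 0.0]]
`print(gradients)` → prints [7.5, 7.5, 4.0, 0.0, 0.0, 0.0, 0.0, 0.0]
`print(grad_refs[0] is grad_refs[1])` → prints True

Answer:
[7.5, 7.5, 4.0, 0.0, 0.0, 0.0, 0.0, 0.0]
True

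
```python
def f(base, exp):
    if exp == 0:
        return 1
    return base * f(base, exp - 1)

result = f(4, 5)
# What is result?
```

f(4, 5) = 4 * 4 * 4 * 4 * 4 = 1024

Answer: 1024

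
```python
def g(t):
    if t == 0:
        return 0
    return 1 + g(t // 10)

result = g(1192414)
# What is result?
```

Count of digits of 1192414: 7

Answer: 7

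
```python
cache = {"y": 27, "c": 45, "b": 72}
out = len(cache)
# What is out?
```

Trace:
`cache = {"y": 27, "c": 45, "b": 72}` → cache = {'y': 27, 'c': 45, 'b': 72}
`out = len(cache)` → out = 3
So out = 3

Answer: 3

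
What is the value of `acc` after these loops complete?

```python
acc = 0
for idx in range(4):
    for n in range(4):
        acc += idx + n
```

Sum of all idx+n for idx,n in 4x4
`acc` takes the values: 0 → 1 → 3 → 6 → 7 → 9 → 12 → 16 → 18 → 21 → 25 → 30 → 33 → 37 → 42 → 48

Answer: 48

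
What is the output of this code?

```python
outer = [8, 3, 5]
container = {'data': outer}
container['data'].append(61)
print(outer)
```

Key concept: dict holds reference to list.
Step by step:
`outer = [8, 3, 5]` → outer = [8, 3, 5]
`container = {'data': outer}` → container = {'data': [8, 3, 5]}
`container['data'].append(61)` → outer = [8, 3, 5, 61]; container = {'data': [8, 3, 5, 61]}
`print(outer)` → prints [8, 3, 5, 61]

Answer: [8, 3, 5, 61]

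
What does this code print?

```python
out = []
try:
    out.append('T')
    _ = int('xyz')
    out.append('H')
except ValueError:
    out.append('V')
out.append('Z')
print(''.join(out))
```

Execution trace: 'T' (try body) → 'V' (except ValueError) → 'Z' (after the try/except). Output: TVZ

Answer: TVZ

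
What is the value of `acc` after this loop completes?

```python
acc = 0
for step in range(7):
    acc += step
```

Sum of 0 to 6 = 21
`acc` takes the values: 0 → 1 → 3 → 6 → 10 → 15 → 21

Answer: 21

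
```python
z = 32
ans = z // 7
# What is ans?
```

Trace:
`z = 32` → z = 32
`ans = z // 7` → ans = 4
So ans = 4

Answer: 4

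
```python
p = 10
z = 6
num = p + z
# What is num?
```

Trace:
`p = 10` → p = 10
`z = 6` → z = 6
`num = p + z` → num = 16
So num = 16

Answer: 16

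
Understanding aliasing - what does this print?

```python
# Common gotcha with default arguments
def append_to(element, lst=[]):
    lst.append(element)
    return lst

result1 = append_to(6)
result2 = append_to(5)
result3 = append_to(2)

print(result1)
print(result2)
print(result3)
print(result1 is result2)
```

Key concept: mutable default argument gotcha.
Step by step:
`result1 = append_to(6)` → result1 = [6]
`result2 = append_to(5)` → result1 = [6, 5] (same object as result2); result2 = [6, 5] (same object as result1)
`result3 = append_to(2)` → result1 = [6, 5, 2] (same object as result2, result3); result2 = [6, 5, 2] (same object as result1, result3); result3 = [6, 5, 2] (same object as result1, result2)
`print(result1)` → prints [6, 5, 2]
`print(result2)` → prints [6, 5, 2]
`print(result3)` → prints [6, 5, 2]
`print(result1 is result2)` → prints True

Answer:
[6, 5, 2]
[6, 5, 2]
[6, 5, 2]
True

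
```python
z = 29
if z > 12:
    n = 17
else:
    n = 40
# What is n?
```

Trace:
`z = 29` → z = 29
`if z > 12: ...` → z > 12 is True → n = 17
So n = 17

Answer: 17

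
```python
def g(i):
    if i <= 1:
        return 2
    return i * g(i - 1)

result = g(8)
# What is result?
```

g(8) = 8 * 7 * 6 * 5 * 4 * 3 * 2 * 2 = 80640

Answer: 80640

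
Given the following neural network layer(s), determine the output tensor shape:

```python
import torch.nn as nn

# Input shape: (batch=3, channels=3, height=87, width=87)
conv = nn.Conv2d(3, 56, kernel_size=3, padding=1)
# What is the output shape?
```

Input: (3, 3, 87, 87) -> Output: (3, 56, 87, 87)

Answer: (3, 56, 87, 87)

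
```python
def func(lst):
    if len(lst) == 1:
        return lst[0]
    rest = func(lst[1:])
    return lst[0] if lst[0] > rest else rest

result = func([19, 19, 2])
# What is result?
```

Recursive max over [19, 19, 2] = 19

Answer: 19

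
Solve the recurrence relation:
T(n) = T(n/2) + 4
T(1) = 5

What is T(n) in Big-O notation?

Each step divides n by 2 and adds 4. After log_2(n) steps we reach T(1)=5. So T(n) = 4·log_2(n) + 5 = O(log n).

Answer: O(log n)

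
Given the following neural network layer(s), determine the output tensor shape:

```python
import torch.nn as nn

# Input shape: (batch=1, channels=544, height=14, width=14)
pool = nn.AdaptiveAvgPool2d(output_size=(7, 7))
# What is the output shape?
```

Input: (1, 544, 14, 14) -> Output: (1, 544, 7, 7)

Answer: (1, 544, 7, 7)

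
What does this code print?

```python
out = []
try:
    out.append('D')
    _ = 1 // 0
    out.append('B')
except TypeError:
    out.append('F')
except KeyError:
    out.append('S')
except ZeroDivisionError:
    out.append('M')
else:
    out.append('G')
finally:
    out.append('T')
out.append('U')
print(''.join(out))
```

Execution trace: 'D' (try body) → 'M' (except ZeroDivisionError) → 'T' (finally) → 'U' (after the try/except). Output: DMTU

Answer: DMTU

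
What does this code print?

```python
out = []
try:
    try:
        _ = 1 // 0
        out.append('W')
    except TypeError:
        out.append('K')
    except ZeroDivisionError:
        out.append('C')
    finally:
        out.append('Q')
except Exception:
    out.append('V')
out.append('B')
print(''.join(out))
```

Execution trace: 'C' (inner except ZeroDivisionError) → 'Q' (inner finally) → 'B' (after the try/except). Output: CQB

Answer: CQB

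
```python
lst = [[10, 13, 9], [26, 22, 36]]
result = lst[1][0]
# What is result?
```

Trace:
`lst = [[10, 13, 9], [26, 22, 36]]` → lst = [[10, 13, 9], [26, 22, 36]]
`result = lst[1][0]` → result = 26
So result = 26

Answer: 26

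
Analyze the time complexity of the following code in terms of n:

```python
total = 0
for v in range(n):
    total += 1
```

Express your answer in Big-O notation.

Each loop level contributes: n. Multiplying the contributions gives O(n).

Answer: O(n)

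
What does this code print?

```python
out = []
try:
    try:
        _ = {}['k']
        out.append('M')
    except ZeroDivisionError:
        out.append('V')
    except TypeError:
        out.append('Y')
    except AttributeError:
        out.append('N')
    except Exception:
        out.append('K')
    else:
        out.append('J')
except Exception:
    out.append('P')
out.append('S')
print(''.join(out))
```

Execution trace: 'K' (inner except Exception) → 'S' (after the try/except). Output: KS

Answer: KS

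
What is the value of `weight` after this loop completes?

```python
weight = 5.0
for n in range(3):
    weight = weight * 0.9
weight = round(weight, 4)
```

Exponential decay: 5.0 * 0.9^3
`weight` takes the values: 5.0 → 4.5 → 4.05 → 3.645

Answer: 3.645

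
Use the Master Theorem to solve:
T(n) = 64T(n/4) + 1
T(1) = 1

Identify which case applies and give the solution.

a=64, b=4, f(n)=1. log_4(64) = 3. Since c=0 < 3, Case 1 applies: T(n) = Θ(n^log_b(a)) = O(n^3).

Answer: O(n^3) - Case 1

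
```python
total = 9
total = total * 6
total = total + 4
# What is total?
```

Trace:
`total = 9` → total = 9
`total = total * 6` → total = 54
`total = total + 4` → total = 58
So total = 58

Answer: 58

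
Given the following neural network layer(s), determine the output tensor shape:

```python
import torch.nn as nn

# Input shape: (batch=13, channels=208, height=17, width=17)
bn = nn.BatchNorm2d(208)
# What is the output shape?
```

Input: (13, 208, 17, 17) -> Output: (13, 208, 17, 17)

Answer: (13, 208, 17, 17)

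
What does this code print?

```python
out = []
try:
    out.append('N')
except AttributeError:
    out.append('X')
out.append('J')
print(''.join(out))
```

Execution trace: 'N' (try body, no exception) → 'J' (after the try/except). Output: NJ

Answer: NJ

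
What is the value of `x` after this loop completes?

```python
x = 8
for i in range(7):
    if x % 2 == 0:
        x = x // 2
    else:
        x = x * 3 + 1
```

Collatz-style transformation from 8
`x` takes the values: 8 → 4 → 2 → 1 → 4 → 2 → 1 → 4

Answer: 4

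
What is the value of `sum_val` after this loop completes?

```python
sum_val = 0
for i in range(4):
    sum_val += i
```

Sum of 0 to 3 = 6
`sum_val` takes the values: 0 → 1 → 3 → 6

Answer: 6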